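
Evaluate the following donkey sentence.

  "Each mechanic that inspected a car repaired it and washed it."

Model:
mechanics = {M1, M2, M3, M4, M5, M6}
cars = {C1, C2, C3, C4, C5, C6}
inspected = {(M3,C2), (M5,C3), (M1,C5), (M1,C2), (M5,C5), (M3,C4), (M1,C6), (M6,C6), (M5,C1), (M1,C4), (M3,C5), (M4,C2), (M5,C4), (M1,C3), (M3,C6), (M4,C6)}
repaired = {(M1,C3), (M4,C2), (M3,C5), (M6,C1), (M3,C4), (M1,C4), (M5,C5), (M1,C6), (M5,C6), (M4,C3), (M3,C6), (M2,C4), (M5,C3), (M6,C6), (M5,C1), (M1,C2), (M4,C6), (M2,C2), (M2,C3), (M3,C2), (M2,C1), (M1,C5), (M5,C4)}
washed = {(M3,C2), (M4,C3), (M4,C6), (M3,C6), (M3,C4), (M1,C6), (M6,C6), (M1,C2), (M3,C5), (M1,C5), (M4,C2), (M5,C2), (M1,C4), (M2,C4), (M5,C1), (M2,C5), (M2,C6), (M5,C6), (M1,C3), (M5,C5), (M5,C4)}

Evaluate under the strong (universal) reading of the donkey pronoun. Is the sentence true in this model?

False

"it" takes "a car" as antecedent — a donkey pronoun bound across the clause boundary.
Strong reading: for every (m,c) with inspected(m,c), repaired(m,c) ∧ washed(m,c).
Restrictor pairs: (M1,C2) ✓  (M1,C3) ✓  (M1,C4) ✓  (M1,C5) ✓  (M1,C6) ✓  (M3,C2) ✓  (M3,C4) ✓  (M3,C5) ✓  (M3,C6) ✓  (M4,C2) ✓  (M4,C6) ✓  (M5,C1) ✓  (M5,C3) ✗  (M5,C4) ✓  (M5,C5) ✓  (M6,C6) ✓
Counterexample: (M5,C3) is in inspected but fails the scope.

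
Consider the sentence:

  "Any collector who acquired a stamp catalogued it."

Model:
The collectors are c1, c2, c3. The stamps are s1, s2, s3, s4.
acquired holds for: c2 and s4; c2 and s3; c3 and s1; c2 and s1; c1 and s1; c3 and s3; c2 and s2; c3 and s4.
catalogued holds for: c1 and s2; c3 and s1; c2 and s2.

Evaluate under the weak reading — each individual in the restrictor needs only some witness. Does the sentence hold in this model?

False

"it" takes "a stamp" as antecedent — a donkey pronoun bound across the clause boundary.
Weak reading: every collector c with some acquired-stamp has at least one acquired-stamp s such that catalogued(c,s).
Per collector: c1:✗  c2:✓  c3:✓
c1 has no witness among its acquired-stamps.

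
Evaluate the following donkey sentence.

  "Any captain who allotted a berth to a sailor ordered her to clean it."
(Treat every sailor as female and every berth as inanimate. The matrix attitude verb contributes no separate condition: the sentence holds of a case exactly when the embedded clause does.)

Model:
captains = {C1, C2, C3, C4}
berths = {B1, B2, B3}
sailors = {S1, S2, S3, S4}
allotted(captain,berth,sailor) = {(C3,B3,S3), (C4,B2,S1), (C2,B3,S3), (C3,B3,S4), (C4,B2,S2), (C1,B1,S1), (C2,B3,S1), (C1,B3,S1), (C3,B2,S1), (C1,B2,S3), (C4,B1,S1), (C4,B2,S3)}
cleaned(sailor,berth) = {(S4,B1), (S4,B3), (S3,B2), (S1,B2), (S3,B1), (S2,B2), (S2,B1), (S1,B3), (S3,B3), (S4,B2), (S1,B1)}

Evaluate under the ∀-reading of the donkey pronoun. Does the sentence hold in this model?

"her" takes "a sailor" as antecedent and "it" takes "a berth"; both are donkey pronouns co-varying with the restrictor.
Strong reading: for every (c,b,s) with allotted(c,b,s), cleaned(s,b).
Restrictor triples: (C1,B1,S1)→cleaned(S1,B1) ✓  (C1,B2,S3)→cleaned(S3,B2) ✓  (C1,B3,S1)→cleaned(S1,B3) ✓  (C2,B3,S1)→cleaned(S1,B3) ✓  (C2,B3,S3)→cleaned(S3,B3) ✓  (C3,B2,S1)→cleaned(S1,B2) ✓  (C3,B3,S3)→cleaned(S3,B3) ✓  (C3,B3,S4)→cleaned(S4,B3) ✓  (C4,B1,S1)→cleaned(S1,B1) ✓  (C4,B2,S1)→cleaned(S1,B2) ✓  (C4,B2,S2)→cleaned(S2,B2) ✓  (C4,B2,S3)→cleaned(S3,B2) ✓
Every restrictor triple satisfies the scope.

True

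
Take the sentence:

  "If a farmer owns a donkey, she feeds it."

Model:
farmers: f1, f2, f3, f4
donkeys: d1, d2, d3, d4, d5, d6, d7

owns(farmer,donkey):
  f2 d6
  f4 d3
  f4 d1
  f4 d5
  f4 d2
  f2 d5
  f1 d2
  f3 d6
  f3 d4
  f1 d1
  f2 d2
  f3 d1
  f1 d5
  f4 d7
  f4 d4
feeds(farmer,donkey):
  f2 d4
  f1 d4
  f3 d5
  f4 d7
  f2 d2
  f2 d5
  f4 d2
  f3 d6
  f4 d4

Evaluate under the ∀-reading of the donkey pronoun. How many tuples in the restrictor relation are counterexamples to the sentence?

"it" takes "a donkey" as antecedent — a donkey pronoun bound across the clause boundary.
Strong reading: for every (f,d) with owns(f,d), feeds(f,d).
Restrictor pairs: (f1,d1) ✗  (f1,d2) ✗  (f1,d5) ✗  (f2,d2) ✓  (f2,d5) ✓  (f2,d6) ✗  (f3,d1) ✗  (f3,d4) ✗  (f3,d6) ✓  (f4,d1) ✗  (f4,d2) ✓  (f4,d3) ✗  (f4,d4) ✓  (f4,d5) ✗  (f4,d7) ✓
Counterexamples (restrictor pairs failing the scope): 9.

9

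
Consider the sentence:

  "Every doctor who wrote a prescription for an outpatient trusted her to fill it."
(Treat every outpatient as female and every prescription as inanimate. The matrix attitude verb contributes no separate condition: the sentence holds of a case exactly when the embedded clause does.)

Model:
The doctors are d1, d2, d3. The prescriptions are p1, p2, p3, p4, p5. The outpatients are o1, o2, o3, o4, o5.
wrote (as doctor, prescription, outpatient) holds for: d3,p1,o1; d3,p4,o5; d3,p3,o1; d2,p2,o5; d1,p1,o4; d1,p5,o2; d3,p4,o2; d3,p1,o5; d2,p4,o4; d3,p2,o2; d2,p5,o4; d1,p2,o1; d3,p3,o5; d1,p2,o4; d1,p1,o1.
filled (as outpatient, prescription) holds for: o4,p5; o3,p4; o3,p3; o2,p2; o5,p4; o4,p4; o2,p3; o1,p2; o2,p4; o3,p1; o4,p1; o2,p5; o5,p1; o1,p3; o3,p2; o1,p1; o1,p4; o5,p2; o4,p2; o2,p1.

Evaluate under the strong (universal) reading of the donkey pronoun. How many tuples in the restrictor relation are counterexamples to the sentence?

1

"her" takes "an outpatient" as antecedent and "it" takes "a prescription"; both are donkey pronouns co-varying with the restrictor.
Strong reading: for every (d,p,o) with wrote(d,p,o), filled(o,p).
Restrictor triples: (d1,p1,o1)→filled(o1,p1) ✓  (d1,p1,o4)→filled(o4,p1) ✓  (d1,p2,o1)→filled(o1,p2) ✓  (d1,p2,o4)→filled(o4,p2) ✓  (d1,p5,o2)→filled(o2,p5) ✓  (d2,p2,o5)→filled(o5,p2) ✓  (d2,p4,o4)→filled(o4,p4) ✓  (d2,p5,o4)→filled(o4,p5) ✓  (d3,p1,o1)→filled(o1,p1) ✓  (d3,p1,o5)→filled(o5,p1) ✓  (d3,p2,o2)→filled(o2,p2) ✓  (d3,p3,o1)→filled(o1,p3) ✓  (d3,p3,o5)→filled(o5,p3) ✗  (d3,p4,o2)→filled(o2,p4) ✓  (d3,p4,o5)→filled(o5,p4) ✓
Counterexamples (restrictor triples failing the scope): 1.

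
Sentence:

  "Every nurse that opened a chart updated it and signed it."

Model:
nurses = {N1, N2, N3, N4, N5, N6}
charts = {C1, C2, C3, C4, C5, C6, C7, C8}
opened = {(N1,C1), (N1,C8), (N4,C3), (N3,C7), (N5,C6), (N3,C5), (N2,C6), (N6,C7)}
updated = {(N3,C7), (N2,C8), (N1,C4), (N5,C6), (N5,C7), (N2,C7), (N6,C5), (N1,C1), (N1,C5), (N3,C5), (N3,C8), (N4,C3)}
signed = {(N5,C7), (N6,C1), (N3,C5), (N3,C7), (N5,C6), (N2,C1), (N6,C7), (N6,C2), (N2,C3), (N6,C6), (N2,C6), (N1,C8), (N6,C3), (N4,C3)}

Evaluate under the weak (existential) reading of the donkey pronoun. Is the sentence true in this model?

"it" takes "a chart" as antecedent — a donkey pronoun bound across the clause boundary.
Weak reading: every nurse n with some opened-chart has at least one opened-chart c such that updated(n,c) ∧ signed(n,c).
Per nurse: N1:✗  N2:✗  N3:✓  N4:✓  N5:✓  N6:✗
N1 has no witness among its opened-charts.

False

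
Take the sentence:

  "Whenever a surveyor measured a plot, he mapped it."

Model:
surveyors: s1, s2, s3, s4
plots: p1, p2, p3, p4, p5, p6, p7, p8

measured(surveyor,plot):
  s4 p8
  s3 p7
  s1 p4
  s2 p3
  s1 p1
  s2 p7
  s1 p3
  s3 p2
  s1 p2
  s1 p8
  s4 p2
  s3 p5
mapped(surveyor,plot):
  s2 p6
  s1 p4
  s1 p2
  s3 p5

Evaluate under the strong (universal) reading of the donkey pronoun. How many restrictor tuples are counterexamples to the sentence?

"it" takes "a plot" as antecedent — a donkey pronoun bound across the clause boundary.
Strong reading: for every (s,p) with measured(s,p), mapped(s,p).
Restrictor pairs: (s1,p1) ✗  (s1,p2) ✓  (s1,p3) ✗  (s1,p4) ✓  (s1,p8) ✗  (s2,p3) ✗  (s2,p7) ✗  (s3,p2) ✗  (s3,p5) ✓  (s3,p7) ✗  (s4,p2) ✗  (s4,p8) ✗
Counterexamples (restrictor pairs failing the scope): 9.

9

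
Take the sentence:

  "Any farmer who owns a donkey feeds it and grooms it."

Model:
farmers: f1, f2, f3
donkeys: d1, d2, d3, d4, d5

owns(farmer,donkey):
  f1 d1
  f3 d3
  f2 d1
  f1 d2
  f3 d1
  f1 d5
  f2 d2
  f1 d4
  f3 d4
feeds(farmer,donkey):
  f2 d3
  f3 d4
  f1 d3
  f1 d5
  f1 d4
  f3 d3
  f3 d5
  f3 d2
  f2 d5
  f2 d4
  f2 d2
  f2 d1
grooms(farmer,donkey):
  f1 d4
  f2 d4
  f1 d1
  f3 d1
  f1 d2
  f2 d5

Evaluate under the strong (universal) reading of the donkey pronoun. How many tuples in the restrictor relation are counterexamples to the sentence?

"it" takes "a donkey" as antecedent — a donkey pronoun bound across the clause boundary.
Strong reading: for every (f,d) with owns(f,d), feeds(f,d) ∧ grooms(f,d).
Restrictor pairs: (f1,d1) ✗  (f1,d2) ✗  (f1,d4) ✓  (f1,d5) ✗  (f2,d1) ✗  (f2,d2) ✗  (f3,d1) ✗  (f3,d3) ✗  (f3,d4) ✗
Counterexamples (restrictor pairs failing the scope): 8.

8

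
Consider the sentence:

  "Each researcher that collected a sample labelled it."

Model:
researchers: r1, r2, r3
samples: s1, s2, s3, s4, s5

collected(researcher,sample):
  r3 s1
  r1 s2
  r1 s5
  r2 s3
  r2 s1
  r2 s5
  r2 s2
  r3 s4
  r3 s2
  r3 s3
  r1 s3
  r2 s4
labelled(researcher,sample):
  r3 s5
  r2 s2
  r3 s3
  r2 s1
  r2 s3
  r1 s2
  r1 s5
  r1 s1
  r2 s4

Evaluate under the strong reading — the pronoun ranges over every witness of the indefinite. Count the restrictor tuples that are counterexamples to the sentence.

"it" takes "a sample" as antecedent — a donkey pronoun bound across the clause boundary.
Strong reading: for every (r,s) with collected(r,s), labelled(r,s).
Restrictor pairs: (r1,s2) ✓  (r1,s3) ✗  (r1,s5) ✓  (r2,s1) ✓  (r2,s2) ✓  (r2,s3) ✓  (r2,s4) ✓  (r2,s5) ✗  (r3,s1) ✗  (r3,s2) ✗  (r3,s3) ✓  (r3,s4) ✗
Counterexamples (restrictor pairs failing the scope): 5.

5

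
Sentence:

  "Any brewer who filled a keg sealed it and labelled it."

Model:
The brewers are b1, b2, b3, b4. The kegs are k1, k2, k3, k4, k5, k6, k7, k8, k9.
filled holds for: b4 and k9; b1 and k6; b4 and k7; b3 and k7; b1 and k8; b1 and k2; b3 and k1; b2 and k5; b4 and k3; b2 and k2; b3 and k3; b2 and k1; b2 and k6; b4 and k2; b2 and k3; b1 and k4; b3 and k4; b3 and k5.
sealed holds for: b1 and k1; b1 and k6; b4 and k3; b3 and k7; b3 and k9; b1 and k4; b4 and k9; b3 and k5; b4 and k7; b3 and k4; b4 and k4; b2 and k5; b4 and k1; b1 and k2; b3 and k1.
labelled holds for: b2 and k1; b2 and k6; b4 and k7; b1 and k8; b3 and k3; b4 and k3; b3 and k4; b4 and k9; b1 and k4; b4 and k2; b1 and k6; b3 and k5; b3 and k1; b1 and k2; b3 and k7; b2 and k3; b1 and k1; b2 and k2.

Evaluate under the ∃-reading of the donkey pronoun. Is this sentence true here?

"it" takes "a keg" as antecedent — a donkey pronoun bound across the clause boundary.
Weak reading: every brewer b with some filled-keg has at least one filled-keg k such that sealed(b,k) ∧ labelled(b,k).
Per brewer: b1:✓  b2:✗  b3:✓  b4:✓
b2 has no witness among its filled-kegs.

False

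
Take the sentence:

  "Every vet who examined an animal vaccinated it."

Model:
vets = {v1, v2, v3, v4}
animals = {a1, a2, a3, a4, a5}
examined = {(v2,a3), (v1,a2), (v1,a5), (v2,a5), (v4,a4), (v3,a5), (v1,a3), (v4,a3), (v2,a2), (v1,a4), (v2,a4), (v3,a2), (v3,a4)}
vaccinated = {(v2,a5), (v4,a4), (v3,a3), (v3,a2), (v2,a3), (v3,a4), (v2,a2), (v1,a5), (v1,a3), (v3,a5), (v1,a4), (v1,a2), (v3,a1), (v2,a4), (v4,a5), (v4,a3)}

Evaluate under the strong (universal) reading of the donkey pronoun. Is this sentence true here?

"it" takes "an animal" as antecedent — a donkey pronoun bound across the clause boundary.
Strong reading: for every (v,a) with examined(v,a), vaccinated(v,a).
Restrictor pairs: (v1,a2) ✓  (v1,a3) ✓  (v1,a4) ✓  (v1,a5) ✓  (v2,a2) ✓  (v2,a3) ✓  (v2,a4) ✓  (v2,a5) ✓  (v3,a2) ✓  (v3,a4) ✓  (v3,a5) ✓  (v4,a3) ✓  (v4,a4) ✓
Every restrictor pair satisfies the scope.

True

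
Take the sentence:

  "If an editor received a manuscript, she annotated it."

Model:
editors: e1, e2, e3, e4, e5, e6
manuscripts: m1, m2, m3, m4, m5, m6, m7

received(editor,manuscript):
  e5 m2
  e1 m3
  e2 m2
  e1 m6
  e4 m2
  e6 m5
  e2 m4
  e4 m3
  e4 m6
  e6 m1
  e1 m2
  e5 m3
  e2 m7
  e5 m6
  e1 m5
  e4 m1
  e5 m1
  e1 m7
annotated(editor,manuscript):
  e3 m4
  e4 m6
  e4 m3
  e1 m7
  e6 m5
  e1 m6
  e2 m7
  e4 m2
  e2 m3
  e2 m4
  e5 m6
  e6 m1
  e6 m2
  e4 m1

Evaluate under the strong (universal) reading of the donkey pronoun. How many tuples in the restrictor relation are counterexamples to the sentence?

7

"it" takes "a manuscript" as antecedent — a donkey pronoun bound across the clause boundary.
Strong reading: for every (e,m) with received(e,m), annotated(e,m).
Restrictor pairs: (e1,m2) ✗  (e1,m3) ✗  (e1,m5) ✗  (e1,m6) ✓  (e1,m7) ✓  (e2,m2) ✗  (e2,m4) ✓  (e2,m7) ✓  (e4,m1) ✓  (e4,m2) ✓  (e4,m3) ✓  (e4,m6) ✓  (e5,m1) ✗  (e5,m2) ✗  (e5,m3) ✗  (e5,m6) ✓  (e6,m1) ✓  (e6,m5) ✓
Counterexamples (restrictor pairs failing the scope): 7.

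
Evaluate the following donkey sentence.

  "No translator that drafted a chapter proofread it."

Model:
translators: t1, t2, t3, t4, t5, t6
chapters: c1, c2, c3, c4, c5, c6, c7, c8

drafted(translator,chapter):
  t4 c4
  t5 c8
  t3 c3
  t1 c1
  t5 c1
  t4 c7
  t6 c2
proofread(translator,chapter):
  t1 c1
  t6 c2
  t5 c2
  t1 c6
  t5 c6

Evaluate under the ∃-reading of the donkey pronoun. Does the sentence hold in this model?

"it" takes "a chapter" as antecedent — a donkey pronoun bound across the clause boundary.
Truth condition: for no (t,c) with drafted(t,c) does proofread(t,c) hold.
Restrictor pairs — does the scope hold? (t1,c1):holds  (t3,c3):fails  (t4,c4):fails  (t4,c7):fails  (t5,c1):fails  (t5,c8):fails  (t6,c2):holds
Scope holds for 2 pair(s), so the sentence is false.

False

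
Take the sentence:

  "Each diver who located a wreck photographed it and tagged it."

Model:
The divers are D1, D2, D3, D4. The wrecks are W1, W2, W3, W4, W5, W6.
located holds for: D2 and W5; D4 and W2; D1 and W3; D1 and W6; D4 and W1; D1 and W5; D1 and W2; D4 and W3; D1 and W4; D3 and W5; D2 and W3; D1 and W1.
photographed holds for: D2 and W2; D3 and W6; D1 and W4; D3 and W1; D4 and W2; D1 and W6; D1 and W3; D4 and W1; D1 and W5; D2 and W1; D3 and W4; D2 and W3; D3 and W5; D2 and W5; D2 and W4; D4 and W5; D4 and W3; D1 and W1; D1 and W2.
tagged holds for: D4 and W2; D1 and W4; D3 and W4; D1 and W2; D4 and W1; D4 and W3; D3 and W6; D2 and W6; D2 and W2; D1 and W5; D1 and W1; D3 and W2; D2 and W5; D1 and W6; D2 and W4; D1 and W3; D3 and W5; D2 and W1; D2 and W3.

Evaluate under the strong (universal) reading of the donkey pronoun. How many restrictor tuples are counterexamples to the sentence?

0

"it" takes "a wreck" as antecedent — a donkey pronoun bound across the clause boundary.
Strong reading: for every (d,w) with located(d,w), photographed(d,w) ∧ tagged(d,w).
Restrictor pairs: (D1,W1) ✓  (D1,W2) ✓  (D1,W3) ✓  (D1,W4) ✓  (D1,W5) ✓  (D1,W6) ✓  (D2,W3) ✓  (D2,W5) ✓  (D3,W5) ✓  (D4,W1) ✓  (D4,W2) ✓  (D4,W3) ✓
Counterexamples (restrictor pairs failing the scope): 0.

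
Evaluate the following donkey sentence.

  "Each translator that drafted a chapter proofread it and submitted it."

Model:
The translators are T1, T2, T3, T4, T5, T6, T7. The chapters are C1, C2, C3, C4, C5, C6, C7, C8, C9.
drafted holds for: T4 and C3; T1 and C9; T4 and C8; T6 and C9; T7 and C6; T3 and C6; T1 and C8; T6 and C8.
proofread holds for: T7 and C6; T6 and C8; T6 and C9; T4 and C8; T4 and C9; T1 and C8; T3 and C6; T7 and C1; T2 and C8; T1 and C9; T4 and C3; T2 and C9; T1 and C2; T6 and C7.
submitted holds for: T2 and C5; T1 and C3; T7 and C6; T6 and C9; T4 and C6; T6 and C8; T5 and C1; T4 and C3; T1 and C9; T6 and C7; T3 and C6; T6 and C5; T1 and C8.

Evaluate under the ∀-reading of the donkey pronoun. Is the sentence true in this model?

False

"it" takes "a chapter" as antecedent — a donkey pronoun bound across the clause boundary.
Strong reading: for every (t,c) with drafted(t,c), proofread(t,c) ∧ submitted(t,c).
Restrictor pairs: (T1,C8) ✓  (T1,C9) ✓  (T3,C6) ✓  (T4,C3) ✓  (T4,C8) ✗  (T6,C8) ✓  (T6,C9) ✓  (T7,C6) ✓
Counterexample: (T4,C8) is in drafted but fails the scope.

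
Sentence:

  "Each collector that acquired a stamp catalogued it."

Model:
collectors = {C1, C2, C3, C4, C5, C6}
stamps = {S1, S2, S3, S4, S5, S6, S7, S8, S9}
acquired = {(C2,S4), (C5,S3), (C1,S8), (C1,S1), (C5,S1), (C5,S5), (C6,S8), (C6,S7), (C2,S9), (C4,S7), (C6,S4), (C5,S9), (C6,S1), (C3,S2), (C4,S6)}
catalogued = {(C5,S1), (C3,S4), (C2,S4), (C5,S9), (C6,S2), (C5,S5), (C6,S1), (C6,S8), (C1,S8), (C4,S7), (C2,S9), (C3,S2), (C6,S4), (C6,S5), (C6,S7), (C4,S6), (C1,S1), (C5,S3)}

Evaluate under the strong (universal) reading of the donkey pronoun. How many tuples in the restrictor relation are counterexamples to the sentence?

0

"it" takes "a stamp" as antecedent — a donkey pronoun bound across the clause boundary.
Strong reading: for every (c,s) with acquired(c,s), catalogued(c,s).
Restrictor pairs: (C1,S1) ✓  (C1,S8) ✓  (C2,S4) ✓  (C2,S9) ✓  (C3,S2) ✓  (C4,S6) ✓  (C4,S7) ✓  (C5,S1) ✓  (C5,S3) ✓  (C5,S5) ✓  (C5,S9) ✓  (C6,S1) ✓  (C6,S4) ✓  (C6,S7) ✓  (C6,S8) ✓
Counterexamples (restrictor pairs failing the scope): 0.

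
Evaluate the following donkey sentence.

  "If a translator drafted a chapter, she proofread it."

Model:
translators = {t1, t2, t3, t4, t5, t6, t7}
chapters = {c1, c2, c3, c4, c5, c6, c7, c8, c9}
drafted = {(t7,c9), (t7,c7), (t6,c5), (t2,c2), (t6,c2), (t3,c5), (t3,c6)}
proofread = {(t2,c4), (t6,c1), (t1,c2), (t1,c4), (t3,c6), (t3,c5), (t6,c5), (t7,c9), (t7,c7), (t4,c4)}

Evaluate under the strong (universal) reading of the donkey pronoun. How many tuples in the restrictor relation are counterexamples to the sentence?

"it" takes "a chapter" as antecedent — a donkey pronoun bound across the clause boundary.
Strong reading: for every (t,c) with drafted(t,c), proofread(t,c).
Restrictor pairs: (t2,c2) ✗  (t3,c5) ✓  (t3,c6) ✓  (t6,c2) ✗  (t6,c5) ✓  (t7,c7) ✓  (t7,c9) ✓
Counterexamples (restrictor pairs failing the scope): 2.

2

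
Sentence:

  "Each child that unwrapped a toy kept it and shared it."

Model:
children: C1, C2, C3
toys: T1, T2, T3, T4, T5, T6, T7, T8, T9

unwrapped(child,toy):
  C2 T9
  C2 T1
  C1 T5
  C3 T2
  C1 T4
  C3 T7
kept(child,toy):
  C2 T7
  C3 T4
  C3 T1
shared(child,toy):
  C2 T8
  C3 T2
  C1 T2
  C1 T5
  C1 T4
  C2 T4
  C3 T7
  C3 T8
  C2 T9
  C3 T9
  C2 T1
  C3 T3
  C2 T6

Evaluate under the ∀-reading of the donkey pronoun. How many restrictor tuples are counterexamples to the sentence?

6

"it" takes "a toy" as antecedent — a donkey pronoun bound across the clause boundary.
Strong reading: for every (c,t) with unwrapped(c,t), kept(c,t) ∧ shared(c,t).
Restrictor pairs: (C1,T4) ✗  (C1,T5) ✗  (C2,T1) ✗  (C2,T9) ✗  (C3,T2) ✗  (C3,T7) ✗
Counterexamples (restrictor pairs failing the scope): 6.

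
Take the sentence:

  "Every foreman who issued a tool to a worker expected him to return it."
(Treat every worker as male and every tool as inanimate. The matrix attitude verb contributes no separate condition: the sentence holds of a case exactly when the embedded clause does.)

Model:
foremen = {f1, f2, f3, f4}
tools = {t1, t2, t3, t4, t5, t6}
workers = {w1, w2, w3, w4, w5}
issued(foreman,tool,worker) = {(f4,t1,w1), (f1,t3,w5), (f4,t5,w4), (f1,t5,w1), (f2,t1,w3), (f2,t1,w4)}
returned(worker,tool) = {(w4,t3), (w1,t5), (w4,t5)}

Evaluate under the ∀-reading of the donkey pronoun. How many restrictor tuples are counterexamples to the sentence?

"him" takes "a worker" as antecedent and "it" takes "a tool"; both are donkey pronouns co-varying with the restrictor.
Strong reading: for every (f,t,w) with issued(f,t,w), returned(w,t).
Restrictor triples: (f1,t3,w5)→returned(w5,t3) ✗  (f1,t5,w1)→returned(w1,t5) ✓  (f2,t1,w3)→returned(w3,t1) ✗  (f2,t1,w4)→returned(w4,t1) ✗  (f4,t1,w1)→returned(w1,t1) ✗  (f4,t5,w4)→returned(w4,t5) ✓
Counterexamples (restrictor triples failing the scope): 4.

4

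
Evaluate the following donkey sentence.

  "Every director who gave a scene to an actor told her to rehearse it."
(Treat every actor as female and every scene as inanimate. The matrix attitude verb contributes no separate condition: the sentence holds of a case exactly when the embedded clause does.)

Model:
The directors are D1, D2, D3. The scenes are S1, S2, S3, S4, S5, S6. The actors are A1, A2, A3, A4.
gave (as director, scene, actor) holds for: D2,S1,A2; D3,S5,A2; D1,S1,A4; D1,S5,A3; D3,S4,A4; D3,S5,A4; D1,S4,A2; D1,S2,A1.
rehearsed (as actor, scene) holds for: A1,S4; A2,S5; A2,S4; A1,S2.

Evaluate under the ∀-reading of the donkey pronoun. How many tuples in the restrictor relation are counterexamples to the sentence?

5

"her" takes "an actor" as antecedent and "it" takes "a scene"; both are donkey pronouns co-varying with the restrictor.
Strong reading: for every (d,s,a) with gave(d,s,a), rehearsed(a,s).
Restrictor triples: (D1,S1,A4)→rehearsed(A4,S1) ✗  (D1,S2,A1)→rehearsed(A1,S2) ✓  (D1,S4,A2)→rehearsed(A2,S4) ✓  (D1,S5,A3)→rehearsed(A3,S5) ✗  (D2,S1,A2)→rehearsed(A2,S1) ✗  (D3,S4,A4)→rehearsed(A4,S4) ✗  (D3,S5,A2)→rehearsed(A2,S5) ✓  (D3,S5,A4)→rehearsed(A4,S5) ✗
Counterexamples (restrictor triples failing the scope): 5.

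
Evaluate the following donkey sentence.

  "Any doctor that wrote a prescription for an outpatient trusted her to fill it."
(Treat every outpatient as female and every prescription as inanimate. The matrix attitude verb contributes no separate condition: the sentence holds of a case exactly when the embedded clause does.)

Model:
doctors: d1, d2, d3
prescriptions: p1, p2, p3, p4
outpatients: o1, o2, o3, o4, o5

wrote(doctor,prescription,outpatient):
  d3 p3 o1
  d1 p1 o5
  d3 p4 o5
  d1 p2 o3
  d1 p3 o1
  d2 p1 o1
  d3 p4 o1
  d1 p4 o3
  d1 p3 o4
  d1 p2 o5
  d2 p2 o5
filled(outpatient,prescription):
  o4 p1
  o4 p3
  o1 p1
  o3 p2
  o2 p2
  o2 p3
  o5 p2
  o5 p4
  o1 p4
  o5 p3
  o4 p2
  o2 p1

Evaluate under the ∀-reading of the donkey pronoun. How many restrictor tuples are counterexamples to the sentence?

4

"her" takes "an outpatient" as antecedent and "it" takes "a prescription"; both are donkey pronouns co-varying with the restrictor.
Strong reading: for every (d,p,o) with wrote(d,p,o), filled(o,p).
Restrictor triples: (d1,p1,o5)→filled(o5,p1) ✗  (d1,p2,o3)→filled(o3,p2) ✓  (d1,p2,o5)→filled(o5,p2) ✓  (d1,p3,o1)→filled(o1,p3) ✗  (d1,p3,o4)→filled(o4,p3) ✓  (d1,p4,o3)→filled(o3,p4) ✗  (d2,p1,o1)→filled(o1,p1) ✓  (d2,p2,o5)→filled(o5,p2) ✓  (d3,p3,o1)→filled(o1,p3) ✗  (d3,p4,o1)→filled(o1,p4) ✓  (d3,p4,o5)→filled(o5,p4) ✓
Counterexamples (restrictor triples failing the scope): 4.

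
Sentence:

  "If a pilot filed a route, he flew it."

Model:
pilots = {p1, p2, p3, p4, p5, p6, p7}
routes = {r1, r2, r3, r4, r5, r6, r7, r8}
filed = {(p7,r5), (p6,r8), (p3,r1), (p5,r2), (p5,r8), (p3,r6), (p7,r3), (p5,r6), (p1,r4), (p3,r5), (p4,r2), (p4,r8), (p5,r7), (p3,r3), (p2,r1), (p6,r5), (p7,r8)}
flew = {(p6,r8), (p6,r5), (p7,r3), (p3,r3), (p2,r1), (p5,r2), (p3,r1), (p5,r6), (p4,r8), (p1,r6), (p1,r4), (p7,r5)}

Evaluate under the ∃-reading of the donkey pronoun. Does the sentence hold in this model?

True

"it" takes "a route" as antecedent — a donkey pronoun bound across the clause boundary.
Weak reading: every pilot p with some filed-route has at least one filed-route r such that flew(p,r).
Per pilot: p1:✓  p2:✓  p3:✓  p4:✓  p5:✓  p6:✓  p7:✓
Every pilot in the restrictor has a witness.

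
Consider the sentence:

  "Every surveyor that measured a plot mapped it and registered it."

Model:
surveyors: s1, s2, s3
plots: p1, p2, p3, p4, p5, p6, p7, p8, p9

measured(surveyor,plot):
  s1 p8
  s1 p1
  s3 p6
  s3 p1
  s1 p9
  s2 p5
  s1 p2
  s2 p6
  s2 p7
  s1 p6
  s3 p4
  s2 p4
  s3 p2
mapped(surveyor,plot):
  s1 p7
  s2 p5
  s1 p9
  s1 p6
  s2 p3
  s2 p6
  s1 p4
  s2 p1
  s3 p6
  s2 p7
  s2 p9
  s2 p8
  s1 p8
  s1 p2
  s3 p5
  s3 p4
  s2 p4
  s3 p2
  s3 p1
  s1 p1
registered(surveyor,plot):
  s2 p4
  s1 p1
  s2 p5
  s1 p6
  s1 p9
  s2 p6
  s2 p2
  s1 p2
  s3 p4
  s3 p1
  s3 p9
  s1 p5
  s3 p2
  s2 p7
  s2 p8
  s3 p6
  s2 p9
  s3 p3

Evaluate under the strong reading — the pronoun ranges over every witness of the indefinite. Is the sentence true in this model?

"it" takes "a plot" as antecedent — a donkey pronoun bound across the clause boundary.
Strong reading: for every (s,p) with measured(s,p), mapped(s,p) ∧ registered(s,p).
Restrictor pairs: (s1,p1) ✓  (s1,p2) ✓  (s1,p6) ✓  (s1,p8) ✗  (s1,p9) ✓  (s2,p4) ✓  (s2,p5) ✓  (s2,p6) ✓  (s2,p7) ✓  (s3,p1) ✓  (s3,p2) ✓  (s3,p4) ✓  (s3,p6) ✓
Counterexample: (s1,p8) is in measured but fails the scope.

False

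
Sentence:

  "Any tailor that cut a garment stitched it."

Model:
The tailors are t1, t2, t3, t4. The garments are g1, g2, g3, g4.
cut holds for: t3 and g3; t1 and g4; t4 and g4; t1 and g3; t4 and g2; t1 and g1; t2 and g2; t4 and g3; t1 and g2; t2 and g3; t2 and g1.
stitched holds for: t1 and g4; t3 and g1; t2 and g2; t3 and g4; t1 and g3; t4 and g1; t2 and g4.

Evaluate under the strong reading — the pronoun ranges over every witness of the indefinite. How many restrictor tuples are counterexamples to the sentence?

"it" takes "a garment" as antecedent — a donkey pronoun bound across the clause boundary.
Strong reading: for every (t,g) with cut(t,g), stitched(t,g).
Restrictor pairs: (t1,g1) ✗  (t1,g2) ✗  (t1,g3) ✓  (t1,g4) ✓  (t2,g1) ✗  (t2,g2) ✓  (t2,g3) ✗  (t3,g3) ✗  (t4,g2) ✗  (t4,g3) ✗  (t4,g4) ✗
Counterexamples (restrictor pairs failing the scope): 8.

8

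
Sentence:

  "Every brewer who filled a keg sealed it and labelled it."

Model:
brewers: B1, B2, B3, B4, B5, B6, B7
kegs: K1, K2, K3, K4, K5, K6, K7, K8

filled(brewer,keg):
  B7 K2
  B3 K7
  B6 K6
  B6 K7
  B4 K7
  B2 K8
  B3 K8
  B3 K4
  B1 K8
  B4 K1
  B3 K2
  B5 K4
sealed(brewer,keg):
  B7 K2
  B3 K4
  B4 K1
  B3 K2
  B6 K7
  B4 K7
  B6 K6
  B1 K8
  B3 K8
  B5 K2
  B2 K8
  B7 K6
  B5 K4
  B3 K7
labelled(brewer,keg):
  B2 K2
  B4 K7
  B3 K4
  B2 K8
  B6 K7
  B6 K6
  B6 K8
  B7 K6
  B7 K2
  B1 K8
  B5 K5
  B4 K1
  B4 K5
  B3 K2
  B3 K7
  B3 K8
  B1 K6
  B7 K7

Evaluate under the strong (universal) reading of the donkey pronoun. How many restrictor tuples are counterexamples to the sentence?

1

"it" takes "a keg" as antecedent — a donkey pronoun bound across the clause boundary.
Strong reading: for every (b,k) with filled(b,k), sealed(b,k) ∧ labelled(b,k).
Restrictor pairs: (B1,K8) ✓  (B2,K8) ✓  (B3,K2) ✓  (B3,K4) ✓  (B3,K7) ✓  (B3,K8) ✓  (B4,K1) ✓  (B4,K7) ✓  (B5,K4) ✗  (B6,K6) ✓  (B6,K7) ✓  (B7,K2) ✓
Counterexamples (restrictor pairs failing the scope): 1.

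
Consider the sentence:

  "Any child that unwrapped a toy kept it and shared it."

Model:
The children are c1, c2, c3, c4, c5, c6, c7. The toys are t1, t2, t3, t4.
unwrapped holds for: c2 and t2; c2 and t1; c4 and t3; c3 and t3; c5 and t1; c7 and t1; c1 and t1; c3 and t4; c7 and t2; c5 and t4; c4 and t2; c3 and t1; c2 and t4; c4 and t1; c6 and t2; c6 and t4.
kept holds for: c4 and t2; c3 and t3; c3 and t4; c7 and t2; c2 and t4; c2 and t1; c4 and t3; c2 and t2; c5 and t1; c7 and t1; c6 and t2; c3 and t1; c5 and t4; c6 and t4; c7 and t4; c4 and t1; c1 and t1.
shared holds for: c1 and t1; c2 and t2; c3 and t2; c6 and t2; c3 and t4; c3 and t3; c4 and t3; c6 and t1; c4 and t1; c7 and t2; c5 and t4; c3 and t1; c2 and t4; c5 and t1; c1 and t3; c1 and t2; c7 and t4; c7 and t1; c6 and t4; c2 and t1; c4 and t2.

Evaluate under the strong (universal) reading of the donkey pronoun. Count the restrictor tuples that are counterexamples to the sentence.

"it" takes "a toy" as antecedent — a donkey pronoun bound across the clause boundary.
Strong reading: for every (c,t) with unwrapped(c,t), kept(c,t) ∧ shared(c,t).
Restrictor pairs: (c1,t1) ✓  (c2,t1) ✓  (c2,t2) ✓  (c2,t4) ✓  (c3,t1) ✓  (c3,t3) ✓  (c3,t4) ✓  (c4,t1) ✓  (c4,t2) ✓  (c4,t3) ✓  (c5,t1) ✓  (c5,t4) ✓  (c6,t2) ✓  (c6,t4) ✓  (c7,t1) ✓  (c7,t2) ✓
Counterexamples (restrictor pairs failing the scope): 0.

0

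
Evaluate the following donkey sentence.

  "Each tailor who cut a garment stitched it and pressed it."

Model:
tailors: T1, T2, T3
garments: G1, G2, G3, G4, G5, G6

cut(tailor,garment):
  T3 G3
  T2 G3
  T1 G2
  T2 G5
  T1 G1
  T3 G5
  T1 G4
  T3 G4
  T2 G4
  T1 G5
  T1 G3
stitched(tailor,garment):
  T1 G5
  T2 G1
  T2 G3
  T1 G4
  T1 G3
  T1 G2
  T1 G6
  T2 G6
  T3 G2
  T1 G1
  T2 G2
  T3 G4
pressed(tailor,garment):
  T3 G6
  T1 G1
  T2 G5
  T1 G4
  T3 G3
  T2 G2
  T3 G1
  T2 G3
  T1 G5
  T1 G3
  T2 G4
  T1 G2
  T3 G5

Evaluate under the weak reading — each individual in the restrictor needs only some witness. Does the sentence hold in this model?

"it" takes "a garment" as antecedent — a donkey pronoun bound across the clause boundary.
Weak reading: every tailor t with some cut-garment has at least one cut-garment g such that stitched(t,g) ∧ pressed(t,g).
Per tailor: T1:✓  T2:✓  T3:✗
T3 has no witness among its cut-garments.

False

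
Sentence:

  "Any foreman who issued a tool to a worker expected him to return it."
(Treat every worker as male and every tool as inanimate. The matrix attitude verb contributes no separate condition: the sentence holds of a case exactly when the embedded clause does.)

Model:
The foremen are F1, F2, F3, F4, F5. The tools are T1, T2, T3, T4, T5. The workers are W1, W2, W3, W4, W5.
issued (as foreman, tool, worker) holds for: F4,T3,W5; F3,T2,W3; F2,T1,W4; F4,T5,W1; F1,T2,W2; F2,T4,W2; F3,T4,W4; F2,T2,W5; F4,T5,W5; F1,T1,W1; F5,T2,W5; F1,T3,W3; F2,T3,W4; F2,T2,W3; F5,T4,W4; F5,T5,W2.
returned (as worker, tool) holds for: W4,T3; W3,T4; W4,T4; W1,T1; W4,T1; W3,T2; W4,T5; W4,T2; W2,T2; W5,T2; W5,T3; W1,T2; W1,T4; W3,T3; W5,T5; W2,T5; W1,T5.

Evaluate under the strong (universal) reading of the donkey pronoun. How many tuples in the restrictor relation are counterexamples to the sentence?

1

"him" takes "a worker" as antecedent and "it" takes "a tool"; both are donkey pronouns co-varying with the restrictor.
Strong reading: for every (f,t,w) with issued(f,t,w), returned(w,t).
Restrictor triples: (F1,T1,W1)→returned(W1,T1) ✓  (F1,T2,W2)→returned(W2,T2) ✓  (F1,T3,W3)→returned(W3,T3) ✓  (F2,T1,W4)→returned(W4,T1) ✓  (F2,T2,W3)→returned(W3,T2) ✓  (F2,T2,W5)→returned(W5,T2) ✓  (F2,T3,W4)→returned(W4,T3) ✓  (F2,T4,W2)→returned(W2,T4) ✗  (F3,T2,W3)→returned(W3,T2) ✓  (F3,T4,W4)→returned(W4,T4) ✓  (F4,T3,W5)→returned(W5,T3) ✓  (F4,T5,W1)→returned(W1,T5) ✓  (F4,T5,W5)→returned(W5,T5) ✓  (F5,T2,W5)→returned(W5,T2) ✓  (F5,T4,W4)→returned(W4,T4) ✓  (F5,T5,W2)→returned(W2,T5) ✓
Counterexamples (restrictor triples failing the scope): 1.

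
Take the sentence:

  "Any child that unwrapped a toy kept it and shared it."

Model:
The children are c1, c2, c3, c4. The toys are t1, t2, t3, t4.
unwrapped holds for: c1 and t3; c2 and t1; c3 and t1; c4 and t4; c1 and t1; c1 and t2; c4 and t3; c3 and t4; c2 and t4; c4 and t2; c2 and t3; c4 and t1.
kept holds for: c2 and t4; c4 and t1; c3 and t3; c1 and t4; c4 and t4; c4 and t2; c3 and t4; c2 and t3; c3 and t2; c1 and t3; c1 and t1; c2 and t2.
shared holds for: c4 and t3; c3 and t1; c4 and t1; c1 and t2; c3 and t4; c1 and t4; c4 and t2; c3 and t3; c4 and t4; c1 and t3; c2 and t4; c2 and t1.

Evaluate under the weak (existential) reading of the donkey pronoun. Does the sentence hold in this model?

True

"it" takes "a toy" as antecedent — a donkey pronoun bound across the clause boundary.
Weak reading: every child c with some unwrapped-toy has at least one unwrapped-toy t such that kept(c,t) ∧ shared(c,t).
Per child: c1:✓  c2:✓  c3:✓  c4:✓
Every child in the restrictor has a witness.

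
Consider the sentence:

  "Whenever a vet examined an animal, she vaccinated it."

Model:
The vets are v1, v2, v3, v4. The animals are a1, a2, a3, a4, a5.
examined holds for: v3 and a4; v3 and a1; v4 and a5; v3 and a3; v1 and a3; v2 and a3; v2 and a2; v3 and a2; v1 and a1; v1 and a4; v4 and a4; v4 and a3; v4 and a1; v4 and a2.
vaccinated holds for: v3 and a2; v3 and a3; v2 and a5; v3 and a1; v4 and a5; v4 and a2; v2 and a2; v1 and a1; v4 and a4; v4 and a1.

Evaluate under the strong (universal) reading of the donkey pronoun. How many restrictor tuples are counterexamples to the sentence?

"it" takes "an animal" as antecedent — a donkey pronoun bound across the clause boundary.
Strong reading: for every (v,a) with examined(v,a), vaccinated(v,a).
Restrictor pairs: (v1,a1) ✓  (v1,a3) ✗  (v1,a4) ✗  (v2,a2) ✓  (v2,a3) ✗  (v3,a1) ✓  (v3,a2) ✓  (v3,a3) ✓  (v3,a4) ✗  (v4,a1) ✓  (v4,a2) ✓  (v4,a3) ✗  (v4,a4) ✓  (v4,a5) ✓
Counterexamples (restrictor pairs failing the scope): 5.

5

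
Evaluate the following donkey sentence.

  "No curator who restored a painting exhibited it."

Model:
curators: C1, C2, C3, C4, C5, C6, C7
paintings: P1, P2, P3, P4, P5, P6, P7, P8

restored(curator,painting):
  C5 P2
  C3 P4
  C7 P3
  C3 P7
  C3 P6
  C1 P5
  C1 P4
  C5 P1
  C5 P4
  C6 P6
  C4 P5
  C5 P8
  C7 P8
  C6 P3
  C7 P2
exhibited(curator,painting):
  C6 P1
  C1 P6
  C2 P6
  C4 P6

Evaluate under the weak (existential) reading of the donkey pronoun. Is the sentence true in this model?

True

"it" takes "a painting" as antecedent — a donkey pronoun bound across the clause boundary.
Truth condition: for no (c,p) with restored(c,p) does exhibited(c,p) hold.
Restrictor pairs — does the scope hold? (C1,P4):fails  (C1,P5):fails  (C3,P4):fails  (C3,P6):fails  (C3,P7):fails  (C4,P5):fails  (C5,P1):fails  (C5,P2):fails  (C5,P4):fails  (C5,P8):fails  (C6,P3):fails  (C6,P6):fails  (C7,P2):fails  (C7,P3):fails  (C7,P8):fails
Scope holds for no restrictor pair, so the sentence is true.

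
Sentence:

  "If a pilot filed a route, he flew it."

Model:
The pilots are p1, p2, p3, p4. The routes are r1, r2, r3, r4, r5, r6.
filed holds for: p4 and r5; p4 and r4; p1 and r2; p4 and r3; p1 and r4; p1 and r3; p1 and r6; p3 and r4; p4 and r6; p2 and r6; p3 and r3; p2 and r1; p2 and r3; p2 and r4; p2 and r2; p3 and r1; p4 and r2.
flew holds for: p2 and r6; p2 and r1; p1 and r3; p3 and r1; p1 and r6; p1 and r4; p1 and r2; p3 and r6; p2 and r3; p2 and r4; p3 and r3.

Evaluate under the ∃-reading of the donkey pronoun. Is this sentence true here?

False

"it" takes "a route" as antecedent — a donkey pronoun bound across the clause boundary.
Weak reading: every pilot p with some filed-route has at least one filed-route r such that flew(p,r).
Per pilot: p1:✓  p2:✓  p3:✓  p4:✗
p4 has no witness among its filed-routes.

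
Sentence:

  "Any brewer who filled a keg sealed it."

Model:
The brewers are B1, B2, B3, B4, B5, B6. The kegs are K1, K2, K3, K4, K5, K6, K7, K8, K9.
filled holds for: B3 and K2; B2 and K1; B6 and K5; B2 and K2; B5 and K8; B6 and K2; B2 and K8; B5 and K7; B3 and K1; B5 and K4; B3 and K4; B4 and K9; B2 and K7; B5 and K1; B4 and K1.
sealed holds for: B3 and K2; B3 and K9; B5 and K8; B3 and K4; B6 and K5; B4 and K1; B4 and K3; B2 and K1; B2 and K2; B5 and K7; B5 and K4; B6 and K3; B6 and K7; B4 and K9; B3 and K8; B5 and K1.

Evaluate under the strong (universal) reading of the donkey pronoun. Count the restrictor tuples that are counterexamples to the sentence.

"it" takes "a keg" as antecedent — a donkey pronoun bound across the clause boundary.
Strong reading: for every (b,k) with filled(b,k), sealed(b,k).
Restrictor pairs: (B2,K1) ✓  (B2,K2) ✓  (B2,K7) ✗  (B2,K8) ✗  (B3,K1) ✗  (B3,K2) ✓  (B3,K4) ✓  (B4,K1) ✓  (B4,K9) ✓  (B5,K1) ✓  (B5,K4) ✓  (B5,K7) ✓  (B5,K8) ✓  (B6,K2) ✗  (B6,K5) ✓
Counterexamples (restrictor pairs failing the scope): 4.

4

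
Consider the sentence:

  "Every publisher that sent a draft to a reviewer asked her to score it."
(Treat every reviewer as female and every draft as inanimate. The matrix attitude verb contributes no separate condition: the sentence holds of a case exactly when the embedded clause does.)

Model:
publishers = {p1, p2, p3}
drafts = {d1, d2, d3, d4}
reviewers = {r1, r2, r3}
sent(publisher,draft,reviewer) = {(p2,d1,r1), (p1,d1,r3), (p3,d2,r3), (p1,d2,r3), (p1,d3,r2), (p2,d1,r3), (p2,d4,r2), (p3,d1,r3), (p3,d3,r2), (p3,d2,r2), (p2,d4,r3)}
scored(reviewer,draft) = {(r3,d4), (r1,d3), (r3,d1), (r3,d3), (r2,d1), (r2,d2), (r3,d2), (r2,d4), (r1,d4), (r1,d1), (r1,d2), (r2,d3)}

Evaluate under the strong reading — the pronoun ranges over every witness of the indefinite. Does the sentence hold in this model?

True

"her" takes "a reviewer" as antecedent and "it" takes "a draft"; both are donkey pronouns co-varying with the restrictor.
Strong reading: for every (p,d,r) with sent(p,d,r), scored(r,d).
Restrictor triples: (p1,d1,r3)→scored(r3,d1) ✓  (p1,d2,r3)→scored(r3,d2) ✓  (p1,d3,r2)→scored(r2,d3) ✓  (p2,d1,r1)→scored(r1,d1) ✓  (p2,d1,r3)→scored(r3,d1) ✓  (p2,d4,r2)→scored(r2,d4) ✓  (p2,d4,r3)→scored(r3,d4) ✓  (p3,d1,r3)→scored(r3,d1) ✓  (p3,d2,r2)→scored(r2,d2) ✓  (p3,d2,r3)→scored(r3,d2) ✓  (p3,d3,r2)→scored(r2,d3) ✓
Every restrictor triple satisfies the scope.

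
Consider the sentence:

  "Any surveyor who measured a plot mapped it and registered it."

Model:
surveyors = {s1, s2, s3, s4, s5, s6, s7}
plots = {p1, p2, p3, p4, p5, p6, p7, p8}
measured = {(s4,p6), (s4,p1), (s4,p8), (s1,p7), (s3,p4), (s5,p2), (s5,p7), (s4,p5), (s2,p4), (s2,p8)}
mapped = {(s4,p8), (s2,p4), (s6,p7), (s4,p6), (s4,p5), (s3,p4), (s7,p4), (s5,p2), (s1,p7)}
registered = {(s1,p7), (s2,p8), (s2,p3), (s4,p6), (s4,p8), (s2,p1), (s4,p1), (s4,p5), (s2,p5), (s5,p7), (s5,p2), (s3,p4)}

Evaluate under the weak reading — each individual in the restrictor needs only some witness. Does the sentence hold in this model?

"it" takes "a plot" as antecedent — a donkey pronoun bound across the clause boundary.
Weak reading: every surveyor s with some measured-plot has at least one measured-plot p such that mapped(s,p) ∧ registered(s,p).
Per surveyor: s1:✓  s2:✗  s3:✓  s4:✓  s5:✓
s2 has no witness among its measured-plots.

False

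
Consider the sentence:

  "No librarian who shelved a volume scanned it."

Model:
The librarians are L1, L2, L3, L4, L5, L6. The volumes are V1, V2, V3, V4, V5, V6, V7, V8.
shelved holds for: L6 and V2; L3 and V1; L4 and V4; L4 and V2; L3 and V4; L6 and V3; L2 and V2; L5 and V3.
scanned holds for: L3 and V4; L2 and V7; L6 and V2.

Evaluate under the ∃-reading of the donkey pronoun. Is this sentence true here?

False

"it" takes "a volume" as antecedent — a donkey pronoun bound across the clause boundary.
Truth condition: for no (l,v) with shelved(l,v) does scanned(l,v) hold.
Restrictor pairs — does the scope hold? (L2,V2):fails  (L3,V1):fails  (L3,V4):holds  (L4,V2):fails  (L4,V4):fails  (L5,V3):fails  (L6,V2):holds  (L6,V3):fails
Scope holds for 2 pair(s), so the sentence is false.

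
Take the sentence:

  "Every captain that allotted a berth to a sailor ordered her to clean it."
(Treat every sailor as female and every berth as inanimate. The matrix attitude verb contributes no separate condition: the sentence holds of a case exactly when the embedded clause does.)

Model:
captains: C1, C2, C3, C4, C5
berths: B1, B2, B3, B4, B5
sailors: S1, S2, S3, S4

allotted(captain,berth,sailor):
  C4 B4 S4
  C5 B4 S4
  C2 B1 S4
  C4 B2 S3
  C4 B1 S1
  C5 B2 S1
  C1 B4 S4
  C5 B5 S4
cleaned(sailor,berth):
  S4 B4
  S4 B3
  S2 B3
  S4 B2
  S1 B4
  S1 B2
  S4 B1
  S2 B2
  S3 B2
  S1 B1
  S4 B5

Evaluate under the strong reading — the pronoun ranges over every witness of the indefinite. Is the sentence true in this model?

"her" takes "a sailor" as antecedent and "it" takes "a berth"; both are donkey pronouns co-varying with the restrictor.
Strong reading: for every (c,b,s) with allotted(c,b,s), cleaned(s,b).
Restrictor triples: (C1,B4,S4)→cleaned(S4,B4) ✓  (C2,B1,S4)→cleaned(S4,B1) ✓  (C4,B1,S1)→cleaned(S1,B1) ✓  (C4,B2,S3)→cleaned(S3,B2) ✓  (C4,B4,S4)→cleaned(S4,B4) ✓  (C5,B2,S1)→cleaned(S1,B2) ✓  (C5,B4,S4)→cleaned(S4,B4) ✓  (C5,B5,S4)→cleaned(S4,B5) ✓
Every restrictor triple satisfies the scope.

True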